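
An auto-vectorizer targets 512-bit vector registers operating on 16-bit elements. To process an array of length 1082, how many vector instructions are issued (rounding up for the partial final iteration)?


Width = 512 / 16 = 32 elements per vector op
Iterations = ceil(1082 / 32) = 34

34


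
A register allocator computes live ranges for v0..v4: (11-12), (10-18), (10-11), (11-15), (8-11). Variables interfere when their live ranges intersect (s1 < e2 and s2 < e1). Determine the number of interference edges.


Check all pairs for overlapping intervals.
Two intervals (s1,e1) and (s2,e2) overlap if s1 < e2 and s2 < e1.
v0 (11-12) vs v1..v4: overlaps v1, v3 -> 2
v1 (10-18) vs v2..v4: overlaps v2, v3, v4 -> 3
v2 (10-11) vs v3..v4: overlaps v4 -> 1
v3 (11-15) vs v4: overlaps none -> 0
Total overlapping pairs = 2 + 3 + 1 + 0 = 6

6


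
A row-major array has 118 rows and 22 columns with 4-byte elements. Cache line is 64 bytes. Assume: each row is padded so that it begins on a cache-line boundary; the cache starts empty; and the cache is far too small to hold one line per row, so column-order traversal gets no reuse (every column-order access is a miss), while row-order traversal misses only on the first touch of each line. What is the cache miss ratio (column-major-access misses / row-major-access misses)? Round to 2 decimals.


Each row occupies 22 * 4 = 88 bytes and starts on a line boundary, so it spans ceil(88 / 64) = 2 cache lines.
Row-major traversal misses (one per line touched): 118 * ceil(22 * 4 / 64) = 236
Column-major traversal misses (no reuse, every access misses): 118 * 22 = 2596
Ratio = 2596 / 236 = 11.0

11.0


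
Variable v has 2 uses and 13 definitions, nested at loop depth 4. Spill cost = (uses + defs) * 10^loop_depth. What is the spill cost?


uses + defs = 2 + 13 = 15
10^4 = 10000
Spill cost = 15 * 10000 = 150000

150000


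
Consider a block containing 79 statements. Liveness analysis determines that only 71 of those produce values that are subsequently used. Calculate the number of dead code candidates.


Dead code = total statements - live definitions
= 79 - 71 = 8

8


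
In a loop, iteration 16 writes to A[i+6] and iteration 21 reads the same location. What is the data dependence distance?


Distance = read iteration - write iteration
= 21 - 16 = 5

5


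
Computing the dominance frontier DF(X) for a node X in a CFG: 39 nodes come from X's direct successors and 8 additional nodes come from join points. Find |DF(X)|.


DF(X) = direct successor contributions + join point contributions
= 39 + 8 = 47

47


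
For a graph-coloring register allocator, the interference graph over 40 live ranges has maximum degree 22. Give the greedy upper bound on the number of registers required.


Greedy coloring never needs more than (max_degree + 1) colors: when coloring a vertex, at most max_degree neighbors are already colored.
Upper bound = 22 + 1 = 23

23


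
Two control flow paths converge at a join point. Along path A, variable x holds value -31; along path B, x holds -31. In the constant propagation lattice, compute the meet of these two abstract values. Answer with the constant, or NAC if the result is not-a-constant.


Meet operation: if both paths give the same constant, result is that constant; if they differ, result is NAC (not-a-constant).
Path A: -31, Path B: -31 -> equal
Result: constant -> -31

-31


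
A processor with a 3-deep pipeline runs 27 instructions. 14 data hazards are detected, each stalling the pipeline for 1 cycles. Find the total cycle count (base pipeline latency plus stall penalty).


Base cycles = 3 + 27 - 1 = 29
Total stalls = 14 * 1 = 14
Total = 29 + 14 = 43

43


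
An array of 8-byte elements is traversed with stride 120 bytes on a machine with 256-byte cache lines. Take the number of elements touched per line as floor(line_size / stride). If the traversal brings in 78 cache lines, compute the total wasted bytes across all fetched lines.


Elements per line = floor(256 / 120) = 2
Bytes used per line = 2 * 8 = 16
Wasted per line = 256 - 16 = 240
Total wasted = 240 * 78 = 18720

18720


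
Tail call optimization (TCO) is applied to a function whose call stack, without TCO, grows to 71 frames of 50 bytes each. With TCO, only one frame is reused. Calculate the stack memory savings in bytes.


Without TCO: 71 * 50 = 3550 bytes
With TCO: reuse 1 frame = 50 bytes
Savings = 3550 - 50 = 3500

3500


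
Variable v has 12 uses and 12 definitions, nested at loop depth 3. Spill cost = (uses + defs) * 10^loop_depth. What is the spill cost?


uses + defs = 12 + 12 = 24
10^3 = 1000
Spill cost = 24 * 1000 = 24000

24000


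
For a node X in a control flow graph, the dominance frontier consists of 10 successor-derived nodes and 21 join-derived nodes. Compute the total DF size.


DF(X) = direct successor contributions + join point contributions
= 10 + 21 = 31

31


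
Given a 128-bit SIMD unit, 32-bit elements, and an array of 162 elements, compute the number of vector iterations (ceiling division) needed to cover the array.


Width = 128 / 32 = 4 elements per vector op
Iterations = ceil(162 / 4) = 41

41


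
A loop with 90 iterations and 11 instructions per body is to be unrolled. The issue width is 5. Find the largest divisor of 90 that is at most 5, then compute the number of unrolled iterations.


Largest divisor of 90 <= 5 is 5
New iterations = 90 / 5 = 18

18


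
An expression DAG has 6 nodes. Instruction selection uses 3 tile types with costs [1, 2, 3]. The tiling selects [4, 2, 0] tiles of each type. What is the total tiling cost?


Total cost = sum(count_i * cost_i)
= 4*1 + 2*2 + 0*3
= 8

8


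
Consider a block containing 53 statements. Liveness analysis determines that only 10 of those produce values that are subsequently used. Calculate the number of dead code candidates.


Dead code = total statements - live definitions
= 53 - 10 = 43

43


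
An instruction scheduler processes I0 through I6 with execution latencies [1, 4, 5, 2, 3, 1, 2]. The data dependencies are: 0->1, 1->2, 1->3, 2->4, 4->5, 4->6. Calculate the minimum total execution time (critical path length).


Compute longest path through dependency graph: dist(Ik) = max over predecessors of dist + latency(Ik).
dist(I0) = latency 1 = 1
dist(I1) = dist(I0) + 4 = 1 + 4 = 5
dist(I2) = dist(I1) + 5 = 5 + 5 = 10
dist(I3) = dist(I1) + 2 = 5 + 2 = 7
dist(I4) = dist(I2) + 3 = 10 + 3 = 13
dist(I5) = dist(I4) + 1 = 13 + 1 = 14
dist(I6) = dist(I4) + 2 = 13 + 2 = 15
Critical path = max dist = 15

15


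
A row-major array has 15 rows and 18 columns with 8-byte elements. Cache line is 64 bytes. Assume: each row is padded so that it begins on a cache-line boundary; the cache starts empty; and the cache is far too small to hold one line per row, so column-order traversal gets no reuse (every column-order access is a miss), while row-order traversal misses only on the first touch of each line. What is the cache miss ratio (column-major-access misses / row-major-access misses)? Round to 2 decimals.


Each row occupies 18 * 8 = 144 bytes and starts on a line boundary, so it spans ceil(144 / 64) = 3 cache lines.
Row-major traversal misses (one per line touched): 15 * ceil(18 * 8 / 64) = 45
Column-major traversal misses (no reuse, every access misses): 15 * 18 = 270
Ratio = 270 / 45 = 6.0

6.0


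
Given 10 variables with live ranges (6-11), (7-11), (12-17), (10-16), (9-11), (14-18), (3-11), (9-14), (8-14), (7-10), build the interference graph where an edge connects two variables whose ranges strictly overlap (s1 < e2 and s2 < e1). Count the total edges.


Check all pairs for overlapping intervals.
Two intervals (s1,e1) and (s2,e2) overlap if s1 < e2 and s2 < e1.
v0 (6-11) vs v1..v9: overlaps v1, v3, v4, v6, v7, v8, v9 -> 7
v1 (7-11) vs v2..v9: overlaps v3, v4, v6, v7, v8, v9 -> 6
v2 (12-17) vs v3..v9: overlaps v3, v5, v7, v8 -> 4
v3 (10-16) vs v4..v9: overlaps v4, v5, v6, v7, v8 -> 5
v4 (9-11) vs v5..v9: overlaps v6, v7, v8, v9 -> 4
v5 (14-18) vs v6..v9: overlaps none -> 0
v6 (3-11) vs v7..v9: overlaps v7, v8, v9 -> 3
v7 (9-14) vs v8..v9: overlaps v8, v9 -> 2
v8 (8-14) vs v9: overlaps v9 -> 1
Total overlapping pairs = 7 + 6 + 4 + 5 + 4 + 0 + 3 + 2 + 1 = 32

32


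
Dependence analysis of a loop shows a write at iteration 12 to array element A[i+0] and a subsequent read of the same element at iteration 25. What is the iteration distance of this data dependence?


Distance = read iteration - write iteration
= 25 - 12 = 13

13


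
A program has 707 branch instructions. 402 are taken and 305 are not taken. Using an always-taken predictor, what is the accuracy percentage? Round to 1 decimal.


Predictor: always-taken
Correct predictions = 402
Accuracy = 402 / 707 * 100 = 56.9%

56.9


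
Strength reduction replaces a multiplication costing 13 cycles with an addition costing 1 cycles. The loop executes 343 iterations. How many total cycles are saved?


Per-iteration saving = 13 - 1 = 12
Total saved = 343 * 12 = 4116

4116


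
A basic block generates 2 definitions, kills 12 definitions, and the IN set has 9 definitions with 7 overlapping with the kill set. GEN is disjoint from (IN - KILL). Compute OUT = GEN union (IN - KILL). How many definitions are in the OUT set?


IN - KILL: 9 - 7 = 2 surviving definitions
OUT = GEN + surviving = 2 + 2 = 4

4


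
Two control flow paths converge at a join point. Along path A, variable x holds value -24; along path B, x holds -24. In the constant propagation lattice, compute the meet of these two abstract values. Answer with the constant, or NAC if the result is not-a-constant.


Meet operation: if both paths give the same constant, result is that constant; if they differ, result is NAC (not-a-constant).
Path A: -24, Path B: -24 -> equal
Result: constant -> -24

-24


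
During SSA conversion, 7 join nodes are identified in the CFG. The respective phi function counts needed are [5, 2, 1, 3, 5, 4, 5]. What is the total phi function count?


Total phi functions = sum of phi functions at each join node
= 5 + 2 + 1 + 3 + 5 + 4 + 5 = 25

25


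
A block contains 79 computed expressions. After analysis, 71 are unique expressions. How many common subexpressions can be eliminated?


CSE count = total expressions - unique expressions
= 79 - 71 = 8

8


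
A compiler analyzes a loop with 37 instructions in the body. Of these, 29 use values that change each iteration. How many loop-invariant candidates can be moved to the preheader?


Invariant candidates = total - loop-dependent
= 37 - 29 = 8

8


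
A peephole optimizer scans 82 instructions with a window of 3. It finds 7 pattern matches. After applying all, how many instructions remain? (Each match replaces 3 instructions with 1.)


Each match removes 2 instructions.
Total removed = 7 * 2 = 14
Remaining = 82 - 14 = 68

68


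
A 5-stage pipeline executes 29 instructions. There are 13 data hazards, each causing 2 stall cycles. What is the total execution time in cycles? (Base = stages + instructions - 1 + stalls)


Base cycles = 5 + 29 - 1 = 33
Total stalls = 13 * 2 = 26
Total = 33 + 26 = 59

59


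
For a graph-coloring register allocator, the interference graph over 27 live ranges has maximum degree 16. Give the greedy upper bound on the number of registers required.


Greedy coloring never needs more than (max_degree + 1) colors: when coloring a vertex, at most max_degree neighbors are already colored.
Upper bound = 16 + 1 = 17

17


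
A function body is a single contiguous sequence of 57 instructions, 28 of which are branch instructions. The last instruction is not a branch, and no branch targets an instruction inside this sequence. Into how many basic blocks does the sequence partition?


With no in-sequence branch targets, the leaders are the first instruction plus the instruction after each branch.
Number of basic blocks = branches + 1
= 28 + 1 = 29

29


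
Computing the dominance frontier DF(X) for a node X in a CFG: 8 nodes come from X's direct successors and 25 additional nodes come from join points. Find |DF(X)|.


DF(X) = direct successor contributions + join point contributions
= 8 + 25 = 33

33


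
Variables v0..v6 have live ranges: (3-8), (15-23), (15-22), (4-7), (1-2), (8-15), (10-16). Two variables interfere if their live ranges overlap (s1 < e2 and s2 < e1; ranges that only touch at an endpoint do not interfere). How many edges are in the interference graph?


Check all pairs for overlapping intervals.
Two intervals (s1,e1) and (s2,e2) overlap if s1 < e2 and s2 < e1.
v0 (3-8) vs v1..v6: overlaps v3 -> 1
v1 (15-23) vs v2..v6: overlaps v2, v6 -> 2
v2 (15-22) vs v3..v6: overlaps v6 -> 1
v3 (4-7) vs v4..v6: overlaps none -> 0
v4 (1-2) vs v5..v6: overlaps none -> 0
v5 (8-15) vs v6: overlaps v6 -> 1
Total overlapping pairs = 1 + 2 + 1 + 0 + 0 + 1 = 5

5


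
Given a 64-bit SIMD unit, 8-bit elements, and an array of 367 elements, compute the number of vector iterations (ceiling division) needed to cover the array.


Width = 64 / 8 = 8 elements per vector op
Iterations = ceil(367 / 8) = 46

46


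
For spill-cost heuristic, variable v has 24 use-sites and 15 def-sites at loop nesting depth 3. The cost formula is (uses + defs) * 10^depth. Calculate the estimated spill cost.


uses + defs = 24 + 15 = 39
10^3 = 1000
Spill cost = 39 * 1000 = 39000

39000


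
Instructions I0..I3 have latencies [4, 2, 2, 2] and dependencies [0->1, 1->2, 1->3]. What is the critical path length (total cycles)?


Compute longest path through dependency graph: dist(Ik) = max over predecessors of dist + latency(Ik).
dist(I0) = latency 4 = 4
dist(I1) = dist(I0) + 2 = 4 + 2 = 6
dist(I2) = dist(I1) + 2 = 6 + 2 = 8
dist(I3) = dist(I1) + 2 = 6 + 2 = 8
Critical path = max dist = 8

8


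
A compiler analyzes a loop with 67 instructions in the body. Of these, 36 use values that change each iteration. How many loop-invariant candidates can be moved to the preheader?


Invariant candidates = total - loop-dependent
= 67 - 36 = 31

31


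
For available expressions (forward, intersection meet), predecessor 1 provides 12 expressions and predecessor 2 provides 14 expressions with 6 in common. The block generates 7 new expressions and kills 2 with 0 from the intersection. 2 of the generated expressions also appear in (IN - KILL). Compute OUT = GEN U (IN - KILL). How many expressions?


IN = intersection of predecessors = 6
IN - KILL = 6 - 0 = 6
|OUT| = |GEN| + |IN - KILL| - |GEN ∩ (IN - KILL)| = 7 + 6 - 2 = 11

11


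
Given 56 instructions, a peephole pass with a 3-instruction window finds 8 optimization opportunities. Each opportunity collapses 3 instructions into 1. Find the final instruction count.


Each match removes 2 instructions.
Total removed = 8 * 2 = 16
Remaining = 56 - 16 = 40

40


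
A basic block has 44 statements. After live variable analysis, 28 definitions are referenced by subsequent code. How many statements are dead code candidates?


Dead code = total statements - live definitions
= 44 - 28 = 16

16


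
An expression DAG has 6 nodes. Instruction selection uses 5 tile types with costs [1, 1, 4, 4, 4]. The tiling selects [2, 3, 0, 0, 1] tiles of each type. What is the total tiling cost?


Total cost = sum(count_i * cost_i)
= 2*1 + 3*1 + 0*4 + 0*4 + 1*4
= 9

9


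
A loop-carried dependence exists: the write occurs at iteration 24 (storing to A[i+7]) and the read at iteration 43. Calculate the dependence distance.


Distance = read iteration - write iteration
= 43 - 24 = 19

19


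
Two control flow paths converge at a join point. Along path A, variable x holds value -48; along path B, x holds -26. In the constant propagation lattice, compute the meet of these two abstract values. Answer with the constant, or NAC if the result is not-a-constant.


Meet operation: if both paths give the same constant, result is that constant; if they differ, result is NAC (not-a-constant).
Path A: -48, Path B: -26 -> differ
Result: not-a-constant -> NAC

NAC


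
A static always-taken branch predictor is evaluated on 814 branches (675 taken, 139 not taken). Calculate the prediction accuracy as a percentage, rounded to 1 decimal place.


Predictor: always-taken
Correct predictions = 675
Accuracy = 675 / 814 * 100 = 82.9%

82.9


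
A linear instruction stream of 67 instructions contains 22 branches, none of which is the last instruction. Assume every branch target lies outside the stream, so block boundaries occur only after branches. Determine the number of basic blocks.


With no in-sequence branch targets, the leaders are the first instruction plus the instruction after each branch.
Number of basic blocks = branches + 1
= 22 + 1 = 23

23


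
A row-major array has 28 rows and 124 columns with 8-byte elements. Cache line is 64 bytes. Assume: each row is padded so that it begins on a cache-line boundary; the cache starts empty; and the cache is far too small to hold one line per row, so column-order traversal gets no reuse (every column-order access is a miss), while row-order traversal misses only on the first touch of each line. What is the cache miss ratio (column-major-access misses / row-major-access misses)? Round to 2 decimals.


Each row occupies 124 * 8 = 992 bytes and starts on a line boundary, so it spans ceil(992 / 64) = 16 cache lines.
Row-major traversal misses (one per line touched): 28 * ceil(124 * 8 / 64) = 448
Column-major traversal misses (no reuse, every access misses): 28 * 124 = 3472
Ratio = 3472 / 448 = 7.75

7.75


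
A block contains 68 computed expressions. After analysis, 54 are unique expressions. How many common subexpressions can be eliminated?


CSE count = total expressions - unique expressions
= 68 - 54 = 14

14


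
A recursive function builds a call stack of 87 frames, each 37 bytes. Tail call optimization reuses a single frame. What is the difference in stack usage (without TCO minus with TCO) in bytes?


Without TCO: 87 * 37 = 3219 bytes
With TCO: reuse 1 frame = 37 bytes
Savings = 3219 - 37 = 3182

3182


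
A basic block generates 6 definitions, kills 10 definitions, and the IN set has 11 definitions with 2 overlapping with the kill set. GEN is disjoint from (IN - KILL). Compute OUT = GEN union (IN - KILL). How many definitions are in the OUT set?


IN - KILL: 11 - 2 = 9 surviving definitions
OUT = GEN + surviving = 6 + 9 = 15

15


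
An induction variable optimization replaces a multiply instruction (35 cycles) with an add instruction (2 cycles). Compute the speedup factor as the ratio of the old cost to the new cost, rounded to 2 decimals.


Ratio = mult_cost / add_cost = 35 / 2 = 17.5

17.5


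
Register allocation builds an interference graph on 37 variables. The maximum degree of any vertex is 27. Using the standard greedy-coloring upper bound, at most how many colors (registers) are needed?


Greedy coloring never needs more than (max_degree + 1) colors: when coloring a vertex, at most max_degree neighbors are already colored.
Upper bound = 27 + 1 = 28

28


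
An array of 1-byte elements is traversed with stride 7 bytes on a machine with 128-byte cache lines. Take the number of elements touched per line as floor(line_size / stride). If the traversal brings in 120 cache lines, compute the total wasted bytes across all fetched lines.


Elements per line = floor(128 / 7) = 18
Bytes used per line = 18 * 1 = 18
Wasted per line = 128 - 18 = 110
Total wasted = 110 * 120 = 13200

13200


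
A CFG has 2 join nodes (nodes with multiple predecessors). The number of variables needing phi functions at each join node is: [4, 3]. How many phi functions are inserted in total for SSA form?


Total phi functions = sum of phi functions at each join node
= 4 + 3 = 7

7


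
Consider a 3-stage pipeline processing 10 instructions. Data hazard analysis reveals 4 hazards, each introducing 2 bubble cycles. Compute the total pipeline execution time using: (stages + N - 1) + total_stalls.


Base cycles = 3 + 10 - 1 = 12
Total stalls = 4 * 2 = 8
Total = 12 + 8 = 20

20


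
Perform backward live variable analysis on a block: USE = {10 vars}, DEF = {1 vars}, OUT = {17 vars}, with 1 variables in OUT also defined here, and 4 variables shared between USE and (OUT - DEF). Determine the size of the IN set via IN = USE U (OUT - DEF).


OUT - DEF: 17 - 1 = 16
|IN| = |USE| + |OUT - DEF| - |USE ∩ (OUT - DEF)| = 10 + 16 - 4 = 22

22


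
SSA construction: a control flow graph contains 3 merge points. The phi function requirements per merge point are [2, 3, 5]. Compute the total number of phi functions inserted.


Total phi functions = sum of phi functions at each join node
= 2 + 3 + 5 = 10

10


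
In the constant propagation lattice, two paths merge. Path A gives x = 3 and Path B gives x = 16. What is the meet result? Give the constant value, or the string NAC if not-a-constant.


Meet operation: if both paths give the same constant, result is that constant; if they differ, result is NAC (not-a-constant).
Path A: 3, Path B: 16 -> differ
Result: not-a-constant -> NAC

NAC


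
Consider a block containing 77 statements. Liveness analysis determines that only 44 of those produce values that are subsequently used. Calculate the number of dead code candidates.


Dead code = total statements - live definitions
= 77 - 44 = 33

33


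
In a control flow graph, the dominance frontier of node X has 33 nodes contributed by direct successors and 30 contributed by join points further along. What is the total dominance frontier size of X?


DF(X) = direct successor contributions + join point contributions
= 33 + 30 = 63

63


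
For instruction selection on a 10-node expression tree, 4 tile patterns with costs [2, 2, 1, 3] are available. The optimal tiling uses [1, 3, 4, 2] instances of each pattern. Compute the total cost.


Total cost = sum(count_i * cost_i)
= 1*2 + 3*2 + 4*1 + 2*3
= 18

18


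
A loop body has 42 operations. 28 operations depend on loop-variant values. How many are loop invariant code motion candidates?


Invariant candidates = total - loop-dependent
= 42 - 28 = 14

14


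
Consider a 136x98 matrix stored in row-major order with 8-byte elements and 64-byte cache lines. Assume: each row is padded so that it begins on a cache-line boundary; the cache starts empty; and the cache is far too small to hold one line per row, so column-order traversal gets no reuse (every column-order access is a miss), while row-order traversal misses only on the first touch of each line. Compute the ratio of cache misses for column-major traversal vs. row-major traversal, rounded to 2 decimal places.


Each row occupies 98 * 8 = 784 bytes and starts on a line boundary, so it spans ceil(784 / 64) = 13 cache lines.
Row-major traversal misses (one per line touched): 136 * ceil(98 * 8 / 64) = 1768
Column-major traversal misses (no reuse, every access misses): 136 * 98 = 13328
Ratio = 13328 / 1768 = 7.54

7.54


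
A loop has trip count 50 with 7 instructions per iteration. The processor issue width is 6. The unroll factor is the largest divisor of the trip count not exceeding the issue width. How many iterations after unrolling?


Largest divisor of 50 <= 6 is 5
New iterations = 50 / 5 = 10

10


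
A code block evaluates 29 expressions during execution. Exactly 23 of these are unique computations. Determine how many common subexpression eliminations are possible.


CSE count = total expressions - unique expressions
= 29 - 23 = 6

6


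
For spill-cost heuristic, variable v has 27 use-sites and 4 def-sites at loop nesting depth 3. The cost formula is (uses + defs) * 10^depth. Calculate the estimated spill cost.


uses + defs = 27 + 4 = 31
10^3 = 1000
Spill cost = 31 * 1000 = 31000

31000


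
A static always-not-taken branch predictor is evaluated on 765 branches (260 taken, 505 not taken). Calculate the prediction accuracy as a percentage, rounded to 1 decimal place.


Predictor: always-not-taken
Correct predictions = 505
Accuracy = 505 / 765 * 100 = 66.0%

66.0


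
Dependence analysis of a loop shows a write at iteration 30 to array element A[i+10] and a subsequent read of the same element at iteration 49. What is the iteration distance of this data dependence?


Distance = read iteration - write iteration
= 49 - 30 = 19

19


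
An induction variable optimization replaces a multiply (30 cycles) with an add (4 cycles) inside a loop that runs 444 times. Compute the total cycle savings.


Per-iteration saving = 30 - 4 = 26
Total saved = 444 * 26 = 11544

11544


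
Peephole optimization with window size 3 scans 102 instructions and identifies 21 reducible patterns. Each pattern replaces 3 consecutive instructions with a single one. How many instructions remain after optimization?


Each match removes 2 instructions.
Total removed = 21 * 2 = 42
Remaining = 102 - 42 = 60

60


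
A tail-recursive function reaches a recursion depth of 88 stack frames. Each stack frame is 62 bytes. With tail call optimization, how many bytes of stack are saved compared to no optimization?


Without TCO: 88 * 62 = 5456 bytes
With TCO: reuse 1 frame = 62 bytes
Savings = 5456 - 62 = 5394

5394


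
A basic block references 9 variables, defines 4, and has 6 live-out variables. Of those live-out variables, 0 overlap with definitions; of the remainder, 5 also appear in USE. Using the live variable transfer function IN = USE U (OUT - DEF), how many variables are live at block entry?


OUT - DEF: 6 - 0 = 6
|IN| = |USE| + |OUT - DEF| - |USE ∩ (OUT - DEF)| = 9 + 6 - 5 = 10

10


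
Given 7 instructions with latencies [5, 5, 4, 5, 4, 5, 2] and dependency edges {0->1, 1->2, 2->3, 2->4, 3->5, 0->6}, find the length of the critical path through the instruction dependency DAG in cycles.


Compute longest path through dependency graph: dist(Ik) = max over predecessors of dist + latency(Ik).
dist(I0) = latency 5 = 5
dist(I1) = dist(I0) + 5 = 5 + 5 = 10
dist(I2) = dist(I1) + 4 = 10 + 4 = 14
dist(I3) = dist(I2) + 5 = 14 + 5 = 19
dist(I4) = dist(I2) + 4 = 14 + 4 = 18
dist(I5) = dist(I3) + 5 = 19 + 5 = 24
dist(I6) = dist(I0) + 2 = 5 + 2 = 7
Critical path = max dist = 24

24


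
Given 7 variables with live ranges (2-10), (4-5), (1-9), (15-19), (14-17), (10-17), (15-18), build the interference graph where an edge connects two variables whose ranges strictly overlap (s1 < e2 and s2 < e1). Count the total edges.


Check all pairs for overlapping intervals.
Two intervals (s1,e1) and (s2,e2) overlap if s1 < e2 and s2 < e1.
v0 (2-10) vs v1..v6: overlaps v1, v2 -> 2
v1 (4-5) vs v2..v6: overlaps v2 -> 1
v2 (1-9) vs v3..v6: overlaps none -> 0
v3 (15-19) vs v4..v6: overlaps v4, v5, v6 -> 3
v4 (14-17) vs v5..v6: overlaps v5, v6 -> 2
v5 (10-17) vs v6: overlaps v6 -> 1
Total overlapping pairs = 2 + 1 + 0 + 3 + 2 + 1 = 9

9


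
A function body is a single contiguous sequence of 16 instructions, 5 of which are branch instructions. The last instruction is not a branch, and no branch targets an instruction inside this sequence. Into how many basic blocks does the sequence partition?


With no in-sequence branch targets, the leaders are the first instruction plus the instruction after each branch.
Number of basic blocks = branches + 1
= 5 + 1 = 6

6


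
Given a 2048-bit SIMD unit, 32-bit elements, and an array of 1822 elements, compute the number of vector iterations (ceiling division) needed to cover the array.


Width = 2048 / 32 = 64 elements per vector op
Iterations = ceil(1822 / 64) = 29

29


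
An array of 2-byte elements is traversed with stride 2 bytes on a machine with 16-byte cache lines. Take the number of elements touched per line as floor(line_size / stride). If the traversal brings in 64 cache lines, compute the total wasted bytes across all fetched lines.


Elements per line = floor(16 / 2) = 8
Bytes used per line = 8 * 2 = 16
Wasted per line = 16 - 16 = 0
Total wasted = 0 * 64 = 0

0


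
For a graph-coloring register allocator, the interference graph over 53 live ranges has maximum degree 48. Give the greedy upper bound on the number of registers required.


Greedy coloring never needs more than (max_degree + 1) colors: when coloring a vertex, at most max_degree neighbors are already colored.
Upper bound = 48 + 1 = 49

49


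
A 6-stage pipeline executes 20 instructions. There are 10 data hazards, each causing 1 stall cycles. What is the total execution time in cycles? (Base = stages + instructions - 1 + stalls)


Base cycles = 6 + 20 - 1 = 25
Total stalls = 10 * 1 = 10
Total = 25 + 10 = 35

35


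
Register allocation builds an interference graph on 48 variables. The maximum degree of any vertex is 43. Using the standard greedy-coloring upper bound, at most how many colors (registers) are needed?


Greedy coloring never needs more than (max_degree + 1) colors: when coloring a vertex, at most max_degree neighbors are already colored.
Upper bound = 43 + 1 = 44

44


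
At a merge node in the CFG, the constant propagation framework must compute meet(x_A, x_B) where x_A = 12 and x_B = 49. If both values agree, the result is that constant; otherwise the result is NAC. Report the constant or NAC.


Meet operation: if both paths give the same constant, result is that constant; if they differ, result is NAC (not-a-constant).
Path A: 12, Path B: 49 -> differ
Result: not-a-constant -> NAC

NAC


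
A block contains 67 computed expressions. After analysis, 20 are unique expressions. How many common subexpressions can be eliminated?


CSE count = total expressions - unique expressions
= 67 - 20 = 47

47


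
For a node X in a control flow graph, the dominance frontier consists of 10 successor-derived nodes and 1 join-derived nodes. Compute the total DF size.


DF(X) = direct successor contributions + join point contributions
= 10 + 1 = 11

11


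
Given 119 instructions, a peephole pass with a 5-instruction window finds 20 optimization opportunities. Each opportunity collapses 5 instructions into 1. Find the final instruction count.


Each match removes 4 instructions.
Total removed = 20 * 4 = 80
Remaining = 119 - 80 = 39

39


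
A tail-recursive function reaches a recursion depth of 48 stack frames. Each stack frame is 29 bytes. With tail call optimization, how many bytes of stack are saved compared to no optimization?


Without TCO: 48 * 29 = 1392 bytes
With TCO: reuse 1 frame = 29 bytes
Savings = 1392 - 29 = 1363

1363


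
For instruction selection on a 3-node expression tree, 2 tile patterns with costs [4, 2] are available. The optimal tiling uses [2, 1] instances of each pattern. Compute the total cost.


Total cost = sum(count_i * cost_i)
= 2*4 + 1*2
= 10

10


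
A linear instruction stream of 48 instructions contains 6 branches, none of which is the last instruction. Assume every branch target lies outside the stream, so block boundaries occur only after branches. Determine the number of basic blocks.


With no in-sequence branch targets, the leaders are the first instruction plus the instruction after each branch.
Number of basic blocks = branches + 1
= 6 + 1 = 7

7


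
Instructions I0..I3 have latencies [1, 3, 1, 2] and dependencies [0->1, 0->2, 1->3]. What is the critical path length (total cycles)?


Compute longest path through dependency graph: dist(Ik) = max over predecessors of dist + latency(Ik).
dist(I0) = latency 1 = 1
dist(I1) = dist(I0) + 3 = 1 + 3 = 4
dist(I2) = dist(I0) + 1 = 1 + 1 = 2
dist(I3) = dist(I1) + 2 = 4 + 2 = 6
Critical path = max dist = 6

6


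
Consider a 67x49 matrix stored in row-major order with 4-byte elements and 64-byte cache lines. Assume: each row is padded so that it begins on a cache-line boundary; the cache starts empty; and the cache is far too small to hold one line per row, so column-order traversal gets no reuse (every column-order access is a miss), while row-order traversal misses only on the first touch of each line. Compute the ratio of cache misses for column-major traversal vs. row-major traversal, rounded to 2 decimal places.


Each row occupies 49 * 4 = 196 bytes and starts on a line boundary, so it spans ceil(196 / 64) = 4 cache lines.
Row-major traversal misses (one per line touched): 67 * ceil(49 * 4 / 64) = 268
Column-major traversal misses (no reuse, every access misses): 67 * 49 = 3283
Ratio = 3283 / 268 = 12.25

12.25


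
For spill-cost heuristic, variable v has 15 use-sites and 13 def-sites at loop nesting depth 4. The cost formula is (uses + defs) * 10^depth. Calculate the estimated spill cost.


uses + defs = 15 + 13 = 28
10^4 = 10000
Spill cost = 28 * 10000 = 280000

280000


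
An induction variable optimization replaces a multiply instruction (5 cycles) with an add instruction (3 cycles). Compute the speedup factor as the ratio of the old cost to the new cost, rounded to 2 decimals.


Ratio = mult_cost / add_cost = 5 / 3 = 1.67

1.67


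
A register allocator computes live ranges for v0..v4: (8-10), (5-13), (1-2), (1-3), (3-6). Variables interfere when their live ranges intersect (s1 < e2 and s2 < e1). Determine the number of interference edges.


Check all pairs for overlapping intervals.
Two intervals (s1,e1) and (s2,e2) overlap if s1 < e2 and s2 < e1.
v0 (8-10) vs v1..v4: overlaps v1 -> 1
v1 (5-13) vs v2..v4: overlaps v4 -> 1
v2 (1-2) vs v3..v4: overlaps v3 -> 1
v3 (1-3) vs v4: overlaps none -> 0
Total overlapping pairs = 1 + 1 + 1 + 0 = 3

3


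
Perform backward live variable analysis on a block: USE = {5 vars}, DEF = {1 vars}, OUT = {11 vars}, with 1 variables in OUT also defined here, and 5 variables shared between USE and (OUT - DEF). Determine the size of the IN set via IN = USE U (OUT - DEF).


OUT - DEF: 11 - 1 = 10
|IN| = |USE| + |OUT - DEF| - |USE ∩ (OUT - DEF)| = 5 + 10 - 5 = 10

10


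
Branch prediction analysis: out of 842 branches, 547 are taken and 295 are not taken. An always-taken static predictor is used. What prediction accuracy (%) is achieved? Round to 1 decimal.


Predictor: always-taken
Correct predictions = 547
Accuracy = 547 / 842 * 100 = 65.0%

65.0


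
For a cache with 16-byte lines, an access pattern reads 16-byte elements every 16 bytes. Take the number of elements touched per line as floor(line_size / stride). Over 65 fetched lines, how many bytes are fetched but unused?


Elements per line = floor(16 / 16) = 1
Bytes used per line = 1 * 16 = 16
Wasted per line = 16 - 16 = 0
Total wasted = 0 * 65 = 0

0


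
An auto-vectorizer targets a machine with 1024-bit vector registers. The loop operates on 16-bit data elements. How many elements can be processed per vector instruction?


Width = SIMD bits / data type bits
= 1024 / 16 = 64

64


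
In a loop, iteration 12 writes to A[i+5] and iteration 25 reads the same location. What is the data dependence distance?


Distance = read iteration - write iteration
= 25 - 12 = 13

13


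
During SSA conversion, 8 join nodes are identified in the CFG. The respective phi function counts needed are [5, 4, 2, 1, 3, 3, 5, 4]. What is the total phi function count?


Total phi functions = sum of phi functions at each join node
= 5 + 4 + 2 + 1 + 3 + 3 + 5 + 4 = 27

27


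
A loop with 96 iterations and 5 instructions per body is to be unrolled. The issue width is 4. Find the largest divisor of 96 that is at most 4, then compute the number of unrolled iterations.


Largest divisor of 96 <= 4 is 4
New iterations = 96 / 4 = 24

24


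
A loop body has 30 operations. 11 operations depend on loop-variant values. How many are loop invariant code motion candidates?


Invariant candidates = total - loop-dependent
= 30 - 11 = 19

19


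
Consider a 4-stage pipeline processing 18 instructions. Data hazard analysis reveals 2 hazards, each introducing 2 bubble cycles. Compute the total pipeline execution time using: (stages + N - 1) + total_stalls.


Base cycles = 4 + 18 - 1 = 21
Total stalls = 2 * 2 = 4
Total = 21 + 4 = 25

25


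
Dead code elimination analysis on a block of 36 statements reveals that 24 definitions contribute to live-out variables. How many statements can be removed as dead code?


Dead code = total statements - live definitions
= 36 - 24 = 12

12


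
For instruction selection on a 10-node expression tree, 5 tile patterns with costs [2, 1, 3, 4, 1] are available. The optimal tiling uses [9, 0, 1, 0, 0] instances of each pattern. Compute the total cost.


Total cost = sum(count_i * cost_i)
= 9*2 + 0*1 + 1*3 + 0*4 + 0*1
= 21

21


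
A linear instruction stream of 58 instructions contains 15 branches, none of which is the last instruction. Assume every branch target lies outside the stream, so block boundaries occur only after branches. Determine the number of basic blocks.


With no in-sequence branch targets, the leaders are the first instruction plus the instruction after each branch.
Number of basic blocks = branches + 1
= 15 + 1 = 16

16


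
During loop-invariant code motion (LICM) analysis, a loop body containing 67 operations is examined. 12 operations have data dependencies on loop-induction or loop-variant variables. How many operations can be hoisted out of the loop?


Invariant candidates = total - loop-dependent
= 67 - 12 = 55

55


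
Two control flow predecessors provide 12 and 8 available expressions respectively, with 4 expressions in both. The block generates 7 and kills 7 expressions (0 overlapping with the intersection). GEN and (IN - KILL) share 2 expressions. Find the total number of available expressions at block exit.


IN = intersection of predecessors = 4
IN - KILL = 4 - 0 = 4
|OUT| = |GEN| + |IN - KILL| - |GEN ∩ (IN - KILL)| = 7 + 4 - 2 = 9

9


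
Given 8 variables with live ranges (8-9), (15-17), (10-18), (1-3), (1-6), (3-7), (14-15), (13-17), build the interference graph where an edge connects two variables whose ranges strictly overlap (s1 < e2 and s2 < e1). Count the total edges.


Check all pairs for overlapping intervals.
Two intervals (s1,e1) and (s2,e2) overlap if s1 < e2 and s2 < e1.
v0 (8-9) vs v1..v7: overlaps none -> 0
v1 (15-17) vs v2..v7: overlaps v2, v7 -> 2
v2 (10-18) vs v3..v7: overlaps v6, v7 -> 2
v3 (1-3) vs v4..v7: overlaps v4 -> 1
v4 (1-6) vs v5..v7: overlaps v5 -> 1
v5 (3-7) vs v6..v7: overlaps none -> 0
v6 (14-15) vs v7: overlaps v7 -> 1
Total overlapping pairs = 0 + 2 + 2 + 1 + 1 + 0 + 1 = 7

7


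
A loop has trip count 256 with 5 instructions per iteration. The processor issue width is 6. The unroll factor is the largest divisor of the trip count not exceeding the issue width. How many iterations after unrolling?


Largest divisor of 256 <= 6 is 4
New iterations = 256 / 4 = 64

64


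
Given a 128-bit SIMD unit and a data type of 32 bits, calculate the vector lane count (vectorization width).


Width = SIMD bits / data type bits
= 128 / 32 = 4

4


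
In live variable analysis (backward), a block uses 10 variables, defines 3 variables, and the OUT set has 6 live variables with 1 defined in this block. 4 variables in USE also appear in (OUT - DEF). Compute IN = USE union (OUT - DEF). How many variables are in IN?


OUT - DEF: 6 - 1 = 5
|IN| = |USE| + |OUT - DEF| - |USE ∩ (OUT - DEF)| = 10 + 5 - 4 = 11

11


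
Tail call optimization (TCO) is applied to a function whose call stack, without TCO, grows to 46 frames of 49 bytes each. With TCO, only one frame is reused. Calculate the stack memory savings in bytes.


Without TCO: 46 * 49 = 2254 bytes
With TCO: reuse 1 frame = 49 bytes
Savings = 2254 - 49 = 2205

2205


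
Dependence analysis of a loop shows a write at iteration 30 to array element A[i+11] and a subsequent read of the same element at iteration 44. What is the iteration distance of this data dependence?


Distance = read iteration - write iteration
= 44 - 30 = 14

14


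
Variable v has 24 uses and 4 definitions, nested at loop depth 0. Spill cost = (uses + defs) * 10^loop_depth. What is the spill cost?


uses + defs = 24 + 4 = 28
10^0 = 1
Spill cost = 28 * 1 = 28

28
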